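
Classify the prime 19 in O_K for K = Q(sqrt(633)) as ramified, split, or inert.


K = Q(sqrt(633)). Since d mod 4 = 1, disc(K) = 633.
Check p | disc: 633 mod 19 = 6.
p does not divide disc. Compute Legendre symbol (d/p):
6^((19-1)/2) mod 19 = 1
(d/p) = 1, so p splits: (p) = P*P' with e=1, f=1, g=2.
Therefore p is split.

split


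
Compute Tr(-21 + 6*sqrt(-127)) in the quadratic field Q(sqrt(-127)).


Tr(a + b*sqrt(d)) = (a + b*sqrt(d)) + (a - b*sqrt(d)) = 2a
= 2 * (-21)
= -42

-42


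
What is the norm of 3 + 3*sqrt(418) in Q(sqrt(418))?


N(a + b*sqrt(d)) = a^2 - d*b^2
= (3)^2 - (418)*(3)^2
= 9 - 3762
= -3753

-3753


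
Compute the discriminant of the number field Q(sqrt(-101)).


For K = Q(sqrt(d)) with d squarefree: disc(K) = d if d = 1 mod 4, and disc(K) = 4d if d = 2 or 3 mod 4.
Here d = -101, and d mod 4 = 3.
d = 3 mod 4, not 1 (O_K = Z[sqrt(d)]), so disc(K) = 4d = 4 * (-101) = -404

-404


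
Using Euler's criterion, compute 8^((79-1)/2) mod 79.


p = 79 is prime and the exponent is (p-1)/2 = 39, so by Euler's criterion 8^39 = (8/79) = +1 or -1 mod 79.
Compute by square-and-multiply:
  39 = 32 + 4 + 2 + 1 (binary 100111)
  Repeated squaring mod 79: 8^1 = 8, 8^2 = 64, 8^4 = 67, 8^8 = 65, 8^16 = 38, 8^32 = 22
  8^39 = 8^32 * 8^4 * 8^2 * 8^1 = 22 * 67 * 64 * 8 mod 79
    22 * 67 = 1474 = 52 mod 79
    52 * 64 = 3328 = 10 mod 79
    10 * 8 = 80 = 1 mod 79
  8^39 = 1 mod 79
Result 1: 8 is a quadratic residue mod 79.
8^39 mod 79 = 1

1


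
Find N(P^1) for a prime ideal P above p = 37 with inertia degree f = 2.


N(P^a) = p^(a*f)
= 37^(1*2)
= 37^2
= 1369

1369


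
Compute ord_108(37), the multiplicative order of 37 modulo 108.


We want ord_108(37), the smallest k >= 1 with 37^k = 1 mod 108.
n = 108 = 2^2 * 3^3, phi(108) = 36; the order divides phi(n).
Divisors of 36: 1, 2, 3, 4, 6, 9, 12, 18, 36
Repeated squaring mod 108: 37^1 = 37, 37^2 = 73, 37^4 = 37, 37^8 = 73, 37^16 = 37, 37^32 = 73
Test divisors in increasing order:
  k=1: 37^1 = 37 mod 108
  k=2: 37^2 = 73 mod 108
  k=3: 37^3 = 73 * 37 = 1 mod 108  <- first divisor giving 1
Order = 3

3


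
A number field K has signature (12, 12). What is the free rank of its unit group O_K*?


By Dirichlet's unit theorem:
rank = r1 + r2 - 1
= 12 + 12 - 1
= 23

23


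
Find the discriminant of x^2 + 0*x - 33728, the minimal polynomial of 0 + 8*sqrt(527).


The element 0 + 8*sqrt(527) has minimal polynomial:
x^2 + 0*x - 33728
Discriminant = (0)^2 - 4*(-33728)
= 0 + 134912
= 134912

134912


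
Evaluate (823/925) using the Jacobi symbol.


Compute (823/925) via quadratic reciprocity:
  reciprocity: (823/925) -> +(925/823)
  reduce: (102/823)
  pull out 2: (2/823) = +1  (since 823 mod 8 = 7)
  reciprocity: (51/823) -> -(823/51)
  reduce: (7/51)
  reciprocity: (7/51) -> -(51/7)
  reduce: (2/7)
  pull out 2: (2/7) = +1  (since 7 mod 8 = 7)
  (1/7) = 1
Product of signs = 1

1


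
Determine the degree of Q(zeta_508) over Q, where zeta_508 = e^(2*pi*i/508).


The degree equals Euler's totient phi(508).
508 = 2^2 * 127
phi(508) = 252

252


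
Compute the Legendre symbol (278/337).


p = 337 is prime, so compute (278/337) with the reciprocity algorithm (Jacobi-symbol steps: pull out 2s via (2/n), flip via reciprocity, reduce):
  pull out 2: (2/337) = +1  (since 337 mod 8 = 1)
  reciprocity: (139/337) -> +(337/139)
  reduce: (59/139)
  reciprocity: (59/139) -> -(139/59)
  reduce: (21/59)
  reciprocity: (21/59) -> +(59/21)
  reduce: (17/21)
  reciprocity: (17/21) -> +(21/17)
  reduce: (4/17)
  pull out 2: (2/17) = +1  (since 17 mod 8 = 1)
  pull out 2: (2/17) = +1  (since 17 mod 8 = 1)
  (1/17) = 1
Product of signs = -1
(278/337) = -1

-1


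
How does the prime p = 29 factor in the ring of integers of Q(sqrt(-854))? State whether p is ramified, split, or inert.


K = Q(sqrt(-854)). Since d mod 4 = 2, disc(K) = -3416.
Check p | disc: -3416 mod 29 = 6.
p does not divide disc. Compute Legendre symbol (d/p):
16^((29-1)/2) mod 29 = 1
(d/p) = 1, so p splits: (p) = P*P' with e=1, f=1, g=2.
Therefore p is split.

split


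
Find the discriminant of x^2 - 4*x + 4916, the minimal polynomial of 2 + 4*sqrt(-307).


The element 2 + 4*sqrt(-307) has minimal polynomial:
x^2 - 4*x + 4916
Discriminant = (-4)^2 - 4*(4916)
= 16 - 19664
= -19648

-19648


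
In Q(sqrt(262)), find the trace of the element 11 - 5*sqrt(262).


Tr(a + b*sqrt(d)) = (a + b*sqrt(d)) + (a - b*sqrt(d)) = 2a
= 2 * (11)
= 22

22


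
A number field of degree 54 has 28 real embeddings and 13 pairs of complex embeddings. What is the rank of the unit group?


By Dirichlet's unit theorem:
rank = r1 + r2 - 1
= 28 + 13 - 1
= 40

40


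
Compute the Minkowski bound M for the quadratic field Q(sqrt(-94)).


d = -94, d mod 4 = 2, so disc(K) = 4d = -376; |disc(K)| = 376
Imaginary quadratic field, so n = 2, s = r2 = 1, r1 = 0
M = (n!/n^n) * (4/pi)^s * sqrt(|disc(K)|) = (2!/2^2) * (4/pi)^1 * sqrt(376)
= 0.5 * 1.273240 * 19.390719
= 12.3445

12.3445


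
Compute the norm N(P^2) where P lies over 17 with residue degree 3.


N(P^a) = p^(a*f)
= 17^(2*3)
= 17^6
= 24137569

24137569


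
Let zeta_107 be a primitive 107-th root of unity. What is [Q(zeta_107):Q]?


The degree equals Euler's totient phi(107).
107 = 107
phi(107) = 106

106


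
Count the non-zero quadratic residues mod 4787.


For prime p, the number of non-zero quadratic residues is (p-1)/2.
= (4787-1)/2
= 2393

2393


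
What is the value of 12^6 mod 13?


p = 13 is prime and the exponent is (p-1)/2 = 6, so by Euler's criterion 12^6 = (12/13) = +1 or -1 mod 13.
Compute by square-and-multiply:
  6 = 4 + 2 (binary 110)
  Repeated squaring mod 13: 12^1 = 12, 12^2 = 1, 12^4 = 1
  12^6 = 12^4 * 12^2 = 1 * 1 mod 13
    1 * 1 = 1 = 1 mod 13
  12^6 = 1 mod 13
Result 1: 12 is a quadratic residue mod 13.
12^6 mod 13 = 1

1


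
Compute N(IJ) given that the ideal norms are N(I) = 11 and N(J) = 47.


N(IJ) = N(I) * N(J)
= 11 * 47
= 517

517


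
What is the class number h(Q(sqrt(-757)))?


K = Q(sqrt(-757)). d mod 4 = 3, so D = disc(K) = 4d = -3028
h(K) equals the number of primitive reduced positive-definite forms (a, b, c) = a*x^2 + b*x*y + c*y^2 with b^2 - 4ac = D,
where reduced means |b| <= a <= c, with b >= 0 whenever |b| = a or a = c, and primitive means gcd(a, b, c) = 1.
Reduced forces 3a^2 <= |D| = 3028, so 1 <= a <= 31; b must have the parity of D, and c = (b^2 - D)/(4a) must be an integer >= a.
Enumerate a = 1..31, b in [-a, a]:
  a=1: (1, 0, 757)  [1]
  a=2: (2, 2, 379)  [1]
  a=3..12: none
  a=13: (13, -12, 61), (13, 12, 61)  [2]
  a=14..16: none
  a=17: (17, -10, 46), (17, 10, 46)  [2]
  a=18..22: none
  a=23: (23, -10, 34), (23, 10, 34)  [2]
  a=24..25: none
  a=26: (26, -14, 31), (26, 14, 31)  [2]
  a=27..31: none
Total reduced forms: 1 + 1 + 2 + 2 + 2 + 2 = 10
h = 10

10


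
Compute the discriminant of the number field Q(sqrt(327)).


For K = Q(sqrt(d)) with d squarefree: disc(K) = d if d = 1 mod 4, and disc(K) = 4d if d = 2 or 3 mod 4.
Here d = 327, and d mod 4 = 3.
d = 3 mod 4, not 1 (O_K = Z[sqrt(d)]), so disc(K) = 4d = 4 * (327) = 1308

1308


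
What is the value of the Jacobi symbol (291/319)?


Compute (291/319) via quadratic reciprocity:
  reciprocity: (291/319) -> -(319/291)
  reduce: (28/291)
  pull out 2: (2/291) = -1  (since 291 mod 8 = 3)
  pull out 2: (2/291) = -1  (since 291 mod 8 = 3)
  reciprocity: (7/291) -> -(291/7)
  reduce: (4/7)
  pull out 2: (2/7) = +1  (since 7 mod 8 = 7)
  pull out 2: (2/7) = +1  (since 7 mod 8 = 7)
  (1/7) = 1
Product of signs = 1

1


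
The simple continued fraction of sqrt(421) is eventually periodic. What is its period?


Run the CF algorithm for sqrt(421).
a_0 = floor(sqrt(421)) = 20; set m_0=0, q_0=1.
Recurrence: m' = q*a - m,  q' = (d - m'^2)/q,  a' = floor((a_0 + m')/q').
  step 1: m=20, q=21, a=1
  step 2: m=1, q=20, a=1
  step 3: m=19, q=3, a=13
  step 4: m=20, q=7, a=5
  step 5: m=15, q=28, a=1
  step 6: m=13, q=9, a=3
  step 7: m=14, q=25, a=1
  step 8: m=11, q=12, a=2
  step 9: m=13, q=21, a=1
  step 10: m=8, q=17, a=1
  step 11: m=9, q=20, a=1
  step 12: m=11, q=15, a=2
  step 13: m=19, q=4, a=9
  step 14: m=17, q=33, a=1
  step 15: m=16, q=5, a=7
  step 16: m=19, q=12, a=3
  step 17: m=17, q=11, a=3
  step 18: m=16, q=15, a=2
  step 19: m=14, q=15, a=2
  step 20: m=16, q=11, a=3
  step 21: m=17, q=12, a=3
  step 22: m=19, q=5, a=7
  step 23: m=16, q=33, a=1
  step 24: m=17, q=4, a=9
  step 25: m=19, q=15, a=2
  step 26: m=11, q=20, a=1
  step 27: m=9, q=17, a=1
  step 28: m=8, q=21, a=1
  step 29: m=13, q=12, a=2
  step 30: m=11, q=25, a=1
  step 31: m=14, q=9, a=3
  step 32: m=13, q=28, a=1
  step 33: m=15, q=7, a=5
  step 34: m=20, q=3, a=13
  step 35: m=19, q=20, a=1
  step 36: m=1, q=21, a=1
  step 37: m=20, q=1, a=40
a_37 = 2*a_0 = 40, so the period closes here.
sqrt(421) = [20; 1, 1, 13, 5, 1, 3, 1, 2, 1, 1, 1, 2, 9, 1, 7, 3, 3, 2, 2, 3, 3, 7, 1, 9, 2, 1, 1, 1, 2, 1, 3, 1, 5, 13, 1, 1, 40]
Period length = 37

37


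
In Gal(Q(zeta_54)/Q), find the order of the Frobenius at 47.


The Frobenius at p in Gal(Q(zeta_n)/Q) = (Z/nZ)* is the class of p, so its order is ord_54(47), the smallest k >= 1 with 47^k = 1 mod 54.
n = 54 = 2 * 3^3, phi(54) = 18; the order divides phi(n).
Divisors of 18: 1, 2, 3, 6, 9, 18
Repeated squaring mod 54: 47^1 = 47, 47^2 = 49, 47^4 = 25, 47^8 = 31, 47^16 = 43
Test divisors in increasing order:
  k=1: 47^1 = 47 mod 54
  k=2: 47^2 = 49 mod 54
  k=3: 47^3 = 49 * 47 = 35 mod 54
  k=6: 47^6 = 25 * 49 = 37 mod 54
  k=9: 47^9 = 31 * 47 = 53 mod 54
  k=18: 47^18 = 43 * 49 = 1 mod 54  <- first divisor giving 1
Order = 18

18


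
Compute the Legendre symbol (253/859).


p = 859 is prime, so compute (253/859) with the reciprocity algorithm (Jacobi-symbol steps: pull out 2s via (2/n), flip via reciprocity, reduce):
  reciprocity: (253/859) -> +(859/253)
  reduce: (100/253)
  pull out 2: (2/253) = -1  (since 253 mod 8 = 5)
  pull out 2: (2/253) = -1  (since 253 mod 8 = 5)
  reciprocity: (25/253) -> +(253/25)
  reduce: (3/25)
  reciprocity: (3/25) -> +(25/3)
  reduce: (1/3)
  (1/3) = 1
Product of signs = 1
(253/859) = 1

1


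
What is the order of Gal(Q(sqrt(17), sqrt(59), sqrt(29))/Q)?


The 3 square roots of distinct primes are multiplicatively independent over Q,
so [K:Q] = 2^3 and Gal(K/Q) is isomorphic to (Z/2Z)^3.
|Gal| = 2^3 = 8

8


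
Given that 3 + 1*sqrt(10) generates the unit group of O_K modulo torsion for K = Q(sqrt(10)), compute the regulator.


epsilon = 3 + 1*sqrt(10)
= 6.1623
R = ln(6.1623)
= 1.8184

1.8184


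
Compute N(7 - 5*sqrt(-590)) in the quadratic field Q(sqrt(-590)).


N(a + b*sqrt(d)) = a^2 - d*b^2
= (7)^2 - (-590)*(-5)^2
= 49 + 14750
= 14799

14799


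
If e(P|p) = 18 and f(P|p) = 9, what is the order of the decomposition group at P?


|D_P| = e * f
= 18 * 9
= 162

162


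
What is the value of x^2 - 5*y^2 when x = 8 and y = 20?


x^2 - d*y^2
= 8^2 - 5*20^2
= 64 - 2000
= -1936

-1936


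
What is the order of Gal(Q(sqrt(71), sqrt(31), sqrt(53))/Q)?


The 3 square roots of distinct primes are multiplicatively independent over Q,
so [K:Q] = 2^3 and Gal(K/Q) is isomorphic to (Z/2Z)^3.
|Gal| = 2^3 = 8

8


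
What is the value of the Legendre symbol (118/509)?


p = 509 is prime, so compute (118/509) with the reciprocity algorithm (Jacobi-symbol steps: pull out 2s via (2/n), flip via reciprocity, reduce):
  pull out 2: (2/509) = -1  (since 509 mod 8 = 5)
  reciprocity: (59/509) -> +(509/59)
  reduce: (37/59)
  reciprocity: (37/59) -> +(59/37)
  reduce: (22/37)
  pull out 2: (2/37) = -1  (since 37 mod 8 = 5)
  reciprocity: (11/37) -> +(37/11)
  reduce: (4/11)
  pull out 2: (2/11) = -1  (since 11 mod 8 = 3)
  pull out 2: (2/11) = -1  (since 11 mod 8 = 3)
  (1/11) = 1
Product of signs = 1
(118/509) = 1

1


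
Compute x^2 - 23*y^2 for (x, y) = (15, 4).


x^2 - d*y^2
= 15^2 - 23*4^2
= 225 - 368
= -143

-143


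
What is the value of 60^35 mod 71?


p = 71 is prime and the exponent is (p-1)/2 = 35, so by Euler's criterion 60^35 = (60/71) = +1 or -1 mod 71.
Compute by square-and-multiply:
  35 = 32 + 2 + 1 (binary 100011)
  Repeated squaring mod 71: 60^1 = 60, 60^2 = 50, 60^4 = 15, 60^8 = 12, 60^16 = 2, 60^32 = 4
  60^35 = 60^32 * 60^2 * 60^1 = 4 * 50 * 60 mod 71
    4 * 50 = 200 = 58 mod 71
    58 * 60 = 3480 = 1 mod 71
  60^35 = 1 mod 71
Result 1: 60 is a quadratic residue mod 71.
60^35 mod 71 = 1

1


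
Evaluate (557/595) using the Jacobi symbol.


Compute (557/595) via quadratic reciprocity:
  reciprocity: (557/595) -> +(595/557)
  reduce: (38/557)
  pull out 2: (2/557) = -1  (since 557 mod 8 = 5)
  reciprocity: (19/557) -> +(557/19)
  reduce: (6/19)
  pull out 2: (2/19) = -1  (since 19 mod 8 = 3)
  reciprocity: (3/19) -> -(19/3)
  reduce: (1/3)
  (1/3) = 1
Product of signs = -1

-1


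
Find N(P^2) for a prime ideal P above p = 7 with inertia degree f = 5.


N(P^a) = p^(a*f)
= 7^(2*5)
= 7^10
= 282475249

282475249


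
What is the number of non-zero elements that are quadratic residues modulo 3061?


For prime p, the number of non-zero quadratic residues is (p-1)/2.
= (3061-1)/2
= 1530

1530


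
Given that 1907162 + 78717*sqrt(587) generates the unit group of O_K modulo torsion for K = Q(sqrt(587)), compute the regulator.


epsilon = 1907162 + 78717*sqrt(587)
= 3.8143e+06
R = ln(3.8143e+06)
= 15.1543

15.1543


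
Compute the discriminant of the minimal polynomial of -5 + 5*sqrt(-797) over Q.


The element -5 + 5*sqrt(-797) has minimal polynomial:
x^2 + 10*x + 19950
Discriminant = (10)^2 - 4*(19950)
= 100 - 79800
= -79700

-79700


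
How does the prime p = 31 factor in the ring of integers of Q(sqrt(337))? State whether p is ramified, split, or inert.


K = Q(sqrt(337)). Since d mod 4 = 1, disc(K) = 337.
Check p | disc: 337 mod 31 = 27.
p does not divide disc. Compute Legendre symbol (d/p):
27^((31-1)/2) mod 31 = -1
(d/p) = -1, so p is inert: (p) stays prime with e=1, f=2, g=1.
Therefore p is inert.

inert


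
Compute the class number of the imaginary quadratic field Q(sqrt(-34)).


K = Q(sqrt(-34)). d mod 4 = 2, so D = disc(K) = 4d = -136
h(K) equals the number of primitive reduced positive-definite forms (a, b, c) = a*x^2 + b*x*y + c*y^2 with b^2 - 4ac = D,
where reduced means |b| <= a <= c, with b >= 0 whenever |b| = a or a = c, and primitive means gcd(a, b, c) = 1.
Reduced forces 3a^2 <= |D| = 136, so 1 <= a <= 6; b must have the parity of D, and c = (b^2 - D)/(4a) must be an integer >= a.
Enumerate a = 1..6, b in [-a, a]:
  a=1: (1, 0, 34)  [1]
  a=2: (2, 0, 17)  [1]
  a=3..4: none
  a=5: (5, -2, 7), (5, 2, 7)  [2]
  a=6: none
Total reduced forms: 1 + 1 + 2 = 4
h = 4

4


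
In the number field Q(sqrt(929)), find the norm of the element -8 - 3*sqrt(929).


N(a + b*sqrt(d)) = a^2 - d*b^2
= (-8)^2 - (929)*(-3)^2
= 64 - 8361
= -8297

-8297


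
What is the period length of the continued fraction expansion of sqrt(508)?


Run the CF algorithm for sqrt(508).
a_0 = floor(sqrt(508)) = 22; set m_0=0, q_0=1.
Recurrence: m' = q*a - m,  q' = (d - m'^2)/q,  a' = floor((a_0 + m')/q').
  step 1: m=22, q=24, a=1
  step 2: m=2, q=21, a=1
  step 3: m=19, q=7, a=5
  step 4: m=16, q=36, a=1
  step 5: m=20, q=3, a=14
  step 6: m=22, q=8, a=5
  step 7: m=18, q=23, a=1
  step 8: m=5, q=21, a=1
  step 9: m=16, q=12, a=3
  step 10: m=20, q=9, a=4
  step 11: m=16, q=28, a=1
  step 12: m=12, q=13, a=2
  step 13: m=14, q=24, a=1
  step 14: m=10, q=17, a=1
  step 15: m=7, q=27, a=1
  step 16: m=20, q=4, a=10
  step 17: m=20, q=27, a=1
  step 18: m=7, q=17, a=1
  step 19: m=10, q=24, a=1
  step 20: m=14, q=13, a=2
  step 21: m=12, q=28, a=1
  step 22: m=16, q=9, a=4
  step 23: m=20, q=12, a=3
  step 24: m=16, q=21, a=1
  step 25: m=5, q=23, a=1
  step 26: m=18, q=8, a=5
  step 27: m=22, q=3, a=14
  step 28: m=20, q=36, a=1
  step 29: m=16, q=7, a=5
  step 30: m=19, q=21, a=1
  step 31: m=2, q=24, a=1
  step 32: m=22, q=1, a=44
a_32 = 2*a_0 = 44, so the period closes here.
sqrt(508) = [22; 1, 1, 5, 1, 14, 5, 1, 1, 3, 4, 1, 2, 1, 1, 1, 10, 1, 1, 1, 2, 1, 4, 3, 1, 1, 5, 14, 1, 5, 1, 1, 44]
Period length = 32

32


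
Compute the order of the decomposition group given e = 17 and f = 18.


|D_P| = e * f
= 17 * 18
= 306

306


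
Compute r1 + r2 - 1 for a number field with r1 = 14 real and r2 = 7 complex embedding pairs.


By Dirichlet's unit theorem:
rank = r1 + r2 - 1
= 14 + 7 - 1
= 20

20


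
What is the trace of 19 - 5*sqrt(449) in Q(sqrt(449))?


Tr(a + b*sqrt(d)) = (a + b*sqrt(d)) + (a - b*sqrt(d)) = 2a
= 2 * (19)
= 38

38


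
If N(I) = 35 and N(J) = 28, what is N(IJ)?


N(IJ) = N(I) * N(J)
= 35 * 28
= 980

980


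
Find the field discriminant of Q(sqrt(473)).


For K = Q(sqrt(d)) with d squarefree: disc(K) = d if d = 1 mod 4, and disc(K) = 4d if d = 2 or 3 mod 4.
Here d = 473, and d mod 4 = 1.
d = 1 mod 4 (O_K = Z[(1+sqrt(d))/2]), so disc(K) = d = 473

473


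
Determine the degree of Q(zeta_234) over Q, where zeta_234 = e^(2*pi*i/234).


The degree equals Euler's totient phi(234).
234 = 2 * 3^2 * 13
phi(234) = 72

72


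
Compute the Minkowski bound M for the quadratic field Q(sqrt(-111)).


d = -111, d mod 4 = 1, so disc(K) = d = -111; |disc(K)| = 111
Imaginary quadratic field, so n = 2, s = r2 = 1, r1 = 0
M = (n!/n^n) * (4/pi)^s * sqrt(|disc(K)|) = (2!/2^2) * (4/pi)^1 * sqrt(111)
= 0.5 * 1.273240 * 10.535654
= 6.7072

6.7072


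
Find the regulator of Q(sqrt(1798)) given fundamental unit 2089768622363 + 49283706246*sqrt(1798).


epsilon = 2089768622363 + 49283706246*sqrt(1798)
= 4.1795e+12
R = ln(4.1795e+12)
= 29.0612

29.0612


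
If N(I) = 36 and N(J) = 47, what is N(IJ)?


N(IJ) = N(I) * N(J)
= 36 * 47
= 1692

1692


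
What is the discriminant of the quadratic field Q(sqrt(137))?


For K = Q(sqrt(d)) with d squarefree: disc(K) = d if d = 1 mod 4, and disc(K) = 4d if d = 2 or 3 mod 4.
Here d = 137, and d mod 4 = 1.
d = 1 mod 4 (O_K = Z[(1+sqrt(d))/2]), so disc(K) = d = 137

137


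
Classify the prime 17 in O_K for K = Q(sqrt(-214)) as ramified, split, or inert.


K = Q(sqrt(-214)). Since d mod 4 = 2, disc(K) = -856.
Check p | disc: -856 mod 17 = 11.
p does not divide disc. Compute Legendre symbol (d/p):
7^((17-1)/2) mod 17 = -1
(d/p) = -1, so p is inert: (p) stays prime with e=1, f=2, g=1.
Therefore p is inert.

inert


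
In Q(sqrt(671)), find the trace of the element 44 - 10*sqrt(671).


Tr(a + b*sqrt(d)) = (a + b*sqrt(d)) + (a - b*sqrt(d)) = 2a
= 2 * (44)
= 88

88


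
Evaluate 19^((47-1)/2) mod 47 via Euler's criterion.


p = 47 is prime and the exponent is (p-1)/2 = 23, so by Euler's criterion 19^23 = (19/47) = +1 or -1 mod 47.
Compute by square-and-multiply:
  23 = 16 + 4 + 2 + 1 (binary 10111)
  Repeated squaring mod 47: 19^1 = 19, 19^2 = 32, 19^4 = 37, 19^8 = 6, 19^16 = 36
  19^23 = 19^16 * 19^4 * 19^2 * 19^1 = 36 * 37 * 32 * 19 mod 47
    36 * 37 = 1332 = 16 mod 47
    16 * 32 = 512 = 42 mod 47
    42 * 19 = 798 = 46 mod 47
  19^23 = 46 mod 47
Result 46 = p - 1 = -1 mod 47: 19 is a quadratic non-residue mod 47. As a residue in [0, p-1] the value is 46.
19^23 mod 47 = 46

46


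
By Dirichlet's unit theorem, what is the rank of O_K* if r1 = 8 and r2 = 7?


By Dirichlet's unit theorem:
rank = r1 + r2 - 1
= 8 + 7 - 1
= 14

14


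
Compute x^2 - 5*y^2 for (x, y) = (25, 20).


x^2 - d*y^2
= 25^2 - 5*20^2
= 625 - 2000
= -1375

-1375


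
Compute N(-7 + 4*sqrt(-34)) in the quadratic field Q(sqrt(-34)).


N(a + b*sqrt(d)) = a^2 - d*b^2
= (-7)^2 - (-34)*(4)^2
= 49 + 544
= 593

593


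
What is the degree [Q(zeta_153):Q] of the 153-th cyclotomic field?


The degree equals Euler's totient phi(153).
153 = 3^2 * 17
phi(153) = 96

96


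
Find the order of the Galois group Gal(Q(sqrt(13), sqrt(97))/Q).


The 2 square roots of distinct primes are multiplicatively independent over Q,
so [K:Q] = 2^2 and Gal(K/Q) is isomorphic to (Z/2Z)^2.
|Gal| = 2^2 = 4

4


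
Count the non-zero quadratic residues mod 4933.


For prime p, the number of non-zero quadratic residues is (p-1)/2.
= (4933-1)/2
= 2466

2466


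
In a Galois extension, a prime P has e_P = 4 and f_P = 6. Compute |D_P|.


|D_P| = e * f
= 4 * 6
= 24

24


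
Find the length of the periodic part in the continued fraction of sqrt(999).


Run the CF algorithm for sqrt(999).
a_0 = floor(sqrt(999)) = 31; set m_0=0, q_0=1.
Recurrence: m' = q*a - m,  q' = (d - m'^2)/q,  a' = floor((a_0 + m')/q').
  step 1: m=31, q=38, a=1
  step 2: m=7, q=25, a=1
  step 3: m=18, q=27, a=1
  step 4: m=9, q=34, a=1
  step 5: m=25, q=11, a=5
  step 6: m=30, q=9, a=6
  step 7: m=24, q=47, a=1
  step 8: m=23, q=10, a=5
  step 9: m=27, q=27, a=2
  step 10: m=27, q=10, a=5
  step 11: m=23, q=47, a=1
  step 12: m=24, q=9, a=6
  step 13: m=30, q=11, a=5
  step 14: m=25, q=34, a=1
  step 15: m=9, q=27, a=1
  step 16: m=18, q=25, a=1
  step 17: m=7, q=38, a=1
  step 18: m=31, q=1, a=62
a_18 = 2*a_0 = 62, so the period closes here.
sqrt(999) = [31; 1, 1, 1, 1, 5, 6, 1, 5, 2, 5, 1, 6, 5, 1, 1, 1, 1, 62]
Period length = 18

18


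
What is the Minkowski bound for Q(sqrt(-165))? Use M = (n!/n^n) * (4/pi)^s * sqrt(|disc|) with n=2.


d = -165, d mod 4 = 3, so disc(K) = 4d = -660; |disc(K)| = 660
Imaginary quadratic field, so n = 2, s = r2 = 1, r1 = 0
M = (n!/n^n) * (4/pi)^s * sqrt(|disc(K)|) = (2!/2^2) * (4/pi)^1 * sqrt(660)
= 0.5 * 1.273240 * 25.690465
= 16.3551

16.3551


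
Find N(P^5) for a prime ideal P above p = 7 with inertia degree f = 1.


N(P^a) = p^(a*f)
= 7^(5*1)
= 7^5
= 16807

16807


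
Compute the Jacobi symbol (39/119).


Compute (39/119) via quadratic reciprocity:
  reciprocity: (39/119) -> -(119/39)
  reduce: (2/39)
  pull out 2: (2/39) = +1  (since 39 mod 8 = 7)
  (1/39) = 1
Product of signs = -1

-1


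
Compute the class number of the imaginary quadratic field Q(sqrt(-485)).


K = Q(sqrt(-485)). d mod 4 = 3, so D = disc(K) = 4d = -1940
h(K) equals the number of primitive reduced positive-definite forms (a, b, c) = a*x^2 + b*x*y + c*y^2 with b^2 - 4ac = D,
where reduced means |b| <= a <= c, with b >= 0 whenever |b| = a or a = c, and primitive means gcd(a, b, c) = 1.
Reduced forces 3a^2 <= |D| = 1940, so 1 <= a <= 25; b must have the parity of D, and c = (b^2 - D)/(4a) must be an integer >= a.
Enumerate a = 1..25, b in [-a, a]:
  a=1: (1, 0, 485)  [1]
  a=2: (2, 2, 243)  [1]
  a=3: (3, -2, 162), (3, 2, 162)  [2]
  a=4: none
  a=5: (5, 0, 97)  [1]
  a=6: (6, -2, 81), (6, 2, 81)  [2]
  a=7..8: none
  a=9: (9, -2, 54), (9, 2, 54)  [2]
  a=10: (10, 10, 51)  [1]
  a=11..12: none
  a=13: (13, -6, 38), (13, 6, 38)  [2]
  a=14: none
  a=15: (15, -10, 34), (15, 10, 34)  [2]
  a=16: none
  a=17: (17, -10, 30), (17, 10, 30)  [2]
  a=18: (18, -2, 27), (18, 2, 27)  [2]
  a=19: (19, -6, 26), (19, 6, 26)  [2]
  a=20..25: none
Total reduced forms: 1 + 1 + 2 + 1 + 2 + 2 + 1 + 2 + 2 + 2 + 2 + 2 = 20
h = 20

20


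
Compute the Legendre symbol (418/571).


p = 571 is prime, so compute (418/571) with the reciprocity algorithm (Jacobi-symbol steps: pull out 2s via (2/n), flip via reciprocity, reduce):
  pull out 2: (2/571) = -1  (since 571 mod 8 = 3)
  reciprocity: (209/571) -> +(571/209)
  reduce: (153/209)
  reciprocity: (153/209) -> +(209/153)
  reduce: (56/153)
  pull out 2: (2/153) = +1  (since 153 mod 8 = 1)
  pull out 2: (2/153) = +1  (since 153 mod 8 = 1)
  pull out 2: (2/153) = +1  (since 153 mod 8 = 1)
  reciprocity: (7/153) -> +(153/7)
  reduce: (6/7)
  pull out 2: (2/7) = +1  (since 7 mod 8 = 7)
  reciprocity: (3/7) -> -(7/3)
  reduce: (1/3)
  (1/3) = 1
Product of signs = 1
(418/571) = 1

1


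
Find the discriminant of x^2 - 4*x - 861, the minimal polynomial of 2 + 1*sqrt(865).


The element 2 + 1*sqrt(865) has minimal polynomial:
x^2 - 4*x - 861
Discriminant = (-4)^2 - 4*(-861)
= 16 + 3444
= 3460

3460


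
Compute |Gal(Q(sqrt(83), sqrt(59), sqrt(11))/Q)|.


The 3 square roots of distinct primes are multiplicatively independent over Q,
so [K:Q] = 2^3 and Gal(K/Q) is isomorphic to (Z/2Z)^3.
|Gal| = 2^3 = 8

8


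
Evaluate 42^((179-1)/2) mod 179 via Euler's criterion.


p = 179 is prime and the exponent is (p-1)/2 = 89, so by Euler's criterion 42^89 = (42/179) = +1 or -1 mod 179.
Compute by square-and-multiply:
  89 = 64 + 16 + 8 + 1 (binary 1011001)
  Repeated squaring mod 179: 42^1 = 42, 42^2 = 153, 42^4 = 139, 42^8 = 168, 42^16 = 121, 42^32 = 142, 42^64 = 116
  42^89 = 42^64 * 42^16 * 42^8 * 42^1 = 116 * 121 * 168 * 42 mod 179
    116 * 121 = 14036 = 74 mod 179
    74 * 168 = 12432 = 81 mod 179
    81 * 42 = 3402 = 1 mod 179
  42^89 = 1 mod 179
Result 1: 42 is a quadratic residue mod 179.
42^89 mod 179 = 1

1


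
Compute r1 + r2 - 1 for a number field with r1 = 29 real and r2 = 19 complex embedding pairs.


By Dirichlet's unit theorem:
rank = r1 + r2 - 1
= 29 + 19 - 1
= 47

47


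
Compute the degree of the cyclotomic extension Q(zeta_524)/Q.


The degree equals Euler's totient phi(524).
524 = 2^2 * 131
phi(524) = 260

260


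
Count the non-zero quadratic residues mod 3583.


For prime p, the number of non-zero quadratic residues is (p-1)/2.
= (3583-1)/2
= 1791

1791


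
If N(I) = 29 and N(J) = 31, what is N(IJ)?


N(IJ) = N(I) * N(J)
= 29 * 31
= 899

899


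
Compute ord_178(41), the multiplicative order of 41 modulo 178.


We want ord_178(41), the smallest k >= 1 with 41^k = 1 mod 178.
n = 178 = 2 * 89, phi(178) = 88; the order divides phi(n).
Divisors of 88: 1, 2, 4, 8, 11, 22, 44, 88
Repeated squaring mod 178: 41^1 = 41, 41^2 = 79, 41^4 = 11, 41^8 = 121, 41^16 = 45, 41^32 = 67, 41^64 = 39
Test divisors in increasing order:
  k=1: 41^1 = 41 mod 178
  k=2: 41^2 = 79 mod 178
  k=4: 41^4 = 11 mod 178
  k=8: 41^8 = 121 mod 178
  k=11: 41^11 = 121 * 79 * 41 = 141 mod 178
  k=22: 41^22 = 45 * 11 * 79 = 123 mod 178
  k=44: 41^44 = 67 * 121 * 11 = 177 mod 178
  k=88: 41^88 = 39 * 45 * 121 = 1 mod 178  <- first divisor giving 1
Order = 88

88


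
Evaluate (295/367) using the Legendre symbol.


p = 367 is prime, so compute (295/367) with the reciprocity algorithm (Jacobi-symbol steps: pull out 2s via (2/n), flip via reciprocity, reduce):
  reciprocity: (295/367) -> -(367/295)
  reduce: (72/295)
  pull out 2: (2/295) = +1  (since 295 mod 8 = 7)
  pull out 2: (2/295) = +1  (since 295 mod 8 = 7)
  pull out 2: (2/295) = +1  (since 295 mod 8 = 7)
  reciprocity: (9/295) -> +(295/9)
  reduce: (7/9)
  reciprocity: (7/9) -> +(9/7)
  reduce: (2/7)
  pull out 2: (2/7) = +1  (since 7 mod 8 = 7)
  (1/7) = 1
Product of signs = -1
(295/367) = -1

-1


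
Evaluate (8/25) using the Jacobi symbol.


Compute (8/25) via quadratic reciprocity:
  pull out 2: (2/25) = +1  (since 25 mod 8 = 1)
  pull out 2: (2/25) = +1  (since 25 mod 8 = 1)
  pull out 2: (2/25) = +1  (since 25 mod 8 = 1)
  (1/25) = 1
Product of signs = 1

1


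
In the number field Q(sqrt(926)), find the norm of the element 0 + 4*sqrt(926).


N(a + b*sqrt(d)) = a^2 - d*b^2
= (0)^2 - (926)*(4)^2
= 0 - 14816
= -14816

-14816


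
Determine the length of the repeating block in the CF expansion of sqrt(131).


Run the CF algorithm for sqrt(131).
a_0 = floor(sqrt(131)) = 11; set m_0=0, q_0=1.
Recurrence: m' = q*a - m,  q' = (d - m'^2)/q,  a' = floor((a_0 + m')/q').
  step 1: m=11, q=10, a=2
  step 2: m=9, q=5, a=4
  step 3: m=11, q=2, a=11
  step 4: m=11, q=5, a=4
  step 5: m=9, q=10, a=2
  step 6: m=11, q=1, a=22
a_6 = 2*a_0 = 22, so the period closes here.
sqrt(131) = [11; 2, 4, 11, 4, 2, 22]
Period length = 6

6


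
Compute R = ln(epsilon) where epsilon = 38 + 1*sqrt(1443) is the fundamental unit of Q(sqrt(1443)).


epsilon = 38 + 1*sqrt(1443)
= 75.9868
R = ln(75.9868)
= 4.3306

4.3306


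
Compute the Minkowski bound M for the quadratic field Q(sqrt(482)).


d = 482, d mod 4 = 2, so disc(K) = 4d = 1928; |disc(K)| = 1928
Real quadratic field, so n = 2, s = r2 = 0, r1 = 2
M = (n!/n^n) * (4/pi)^s * sqrt(|disc(K)|) = (2!/2^2) * (4/pi)^0 * sqrt(1928)
= 0.5 * 1.000000 * 43.908997
= 21.9545

21.9545


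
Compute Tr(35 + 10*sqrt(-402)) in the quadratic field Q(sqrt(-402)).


Tr(a + b*sqrt(d)) = (a + b*sqrt(d)) + (a - b*sqrt(d)) = 2a
= 2 * (35)
= 70

70


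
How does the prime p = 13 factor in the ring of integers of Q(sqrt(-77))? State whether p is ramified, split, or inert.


K = Q(sqrt(-77)). Since d mod 4 = 3, disc(K) = -308.
Check p | disc: -308 mod 13 = 4.
p does not divide disc. Compute Legendre symbol (d/p):
1^((13-1)/2) mod 13 = 1
(d/p) = 1, so p splits: (p) = P*P' with e=1, f=1, g=2.
Therefore p is split.

split


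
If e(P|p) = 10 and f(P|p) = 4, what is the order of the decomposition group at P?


|D_P| = e * f
= 10 * 4
= 40

40


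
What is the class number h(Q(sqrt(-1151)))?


K = Q(sqrt(-1151)). d mod 4 = 1, so D = disc(K) = d = -1151
h(K) equals the number of primitive reduced positive-definite forms (a, b, c) = a*x^2 + b*x*y + c*y^2 with b^2 - 4ac = D,
where reduced means |b| <= a <= c, with b >= 0 whenever |b| = a or a = c, and primitive means gcd(a, b, c) = 1.
Reduced forces 3a^2 <= |D| = 1151, so 1 <= a <= 19; b must have the parity of D, and c = (b^2 - D)/(4a) must be an integer >= a.
Enumerate a = 1..19, b in [-a, a]:
  a=1: (1, 1, 288)  [1]
  a=2: (2, -1, 144), (2, 1, 144)  [2]
  a=3: (3, -1, 96), (3, 1, 96)  [2]
  a=4: (4, -1, 72), (4, 1, 72)  [2]
  a=5: (5, -3, 58), (5, 3, 58)  [2]
  a=6: (6, -5, 49), (6, -1, 48), (6, 1, 48), (6, 5, 49)  [4]
  a=7: (7, -5, 42), (7, 5, 42)  [2]
  a=8: (8, -1, 36), (8, 1, 36)  [2]
  a=9: (9, -1, 32), (9, 1, 32)  [2]
  a=10: (10, -7, 30), (10, -3, 29), (10, 3, 29), (10, 7, 30)  [4]
  a=11: (11, -9, 28), (11, 9, 28)  [2]
  a=12: (12, -7, 25), (12, -1, 24), (12, 1, 24), (12, 7, 25)  [4]
  a=13: none
  a=14: (14, -9, 22), (14, -5, 21), (14, 5, 21), (14, 9, 22)  [4]
  a=15: (15, -13, 22), (15, -7, 20), (15, 7, 20), (15, 13, 22)  [4]
  a=16: (16, -1, 18), (16, 1, 18)  [2]
  a=17: none
  a=18: (18, -17, 20), (18, 17, 20)  [2]
  a=19: none
Total reduced forms: 1 + 2 + 2 + 2 + 2 + 4 + 2 + 2 + 2 + 4 + 2 + 4 + 4 + 4 + 2 + 2 = 41
h = 41

41


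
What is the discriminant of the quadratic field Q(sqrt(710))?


For K = Q(sqrt(d)) with d squarefree: disc(K) = d if d = 1 mod 4, and disc(K) = 4d if d = 2 or 3 mod 4.
Here d = 710, and d mod 4 = 2.
d = 2 mod 4, not 1 (O_K = Z[sqrt(d)]), so disc(K) = 4d = 4 * (710) = 2840

2840


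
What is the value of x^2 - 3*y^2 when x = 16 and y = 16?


x^2 - d*y^2
= 16^2 - 3*16^2
= 256 - 768
= -512

-512


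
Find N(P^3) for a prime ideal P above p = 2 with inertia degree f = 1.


N(P^a) = p^(a*f)
= 2^(3*1)
= 2^3
= 8

8


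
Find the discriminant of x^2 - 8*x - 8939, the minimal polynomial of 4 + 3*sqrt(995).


The element 4 + 3*sqrt(995) has minimal polynomial:
x^2 - 8*x - 8939
Discriminant = (-8)^2 - 4*(-8939)
= 64 + 35756
= 35820

35820


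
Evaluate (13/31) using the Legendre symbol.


p = 31 is prime, so compute (13/31) with the reciprocity algorithm (Jacobi-symbol steps: pull out 2s via (2/n), flip via reciprocity, reduce):
  reciprocity: (13/31) -> +(31/13)
  reduce: (5/13)
  reciprocity: (5/13) -> +(13/5)
  reduce: (3/5)
  reciprocity: (3/5) -> +(5/3)
  reduce: (2/3)
  pull out 2: (2/3) = -1  (since 3 mod 8 = 3)
  (1/3) = 1
Product of signs = -1
(13/31) = -1

-1


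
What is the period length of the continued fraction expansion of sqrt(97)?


Run the CF algorithm for sqrt(97).
a_0 = floor(sqrt(97)) = 9; set m_0=0, q_0=1.
Recurrence: m' = q*a - m,  q' = (d - m'^2)/q,  a' = floor((a_0 + m')/q').
  step 1: m=9, q=16, a=1
  step 2: m=7, q=3, a=5
  step 3: m=8, q=11, a=1
  step 4: m=3, q=8, a=1
  step 5: m=5, q=9, a=1
  step 6: m=4, q=9, a=1
  step 7: m=5, q=8, a=1
  step 8: m=3, q=11, a=1
  step 9: m=8, q=3, a=5
  step 10: m=7, q=16, a=1
  step 11: m=9, q=1, a=18
a_11 = 2*a_0 = 18, so the period closes here.
sqrt(97) = [9; 1, 5, 1, 1, 1, 1, 1, 1, 5, 1, 18]
Period length = 11

11


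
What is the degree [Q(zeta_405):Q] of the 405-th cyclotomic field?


The degree equals Euler's totient phi(405).
405 = 3^4 * 5
phi(405) = 216

216


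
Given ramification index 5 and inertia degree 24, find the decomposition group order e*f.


|D_P| = e * f
= 5 * 24
= 120

120


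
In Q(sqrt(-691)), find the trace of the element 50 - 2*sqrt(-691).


Tr(a + b*sqrt(d)) = (a + b*sqrt(d)) + (a - b*sqrt(d)) = 2a
= 2 * (50)
= 100

100


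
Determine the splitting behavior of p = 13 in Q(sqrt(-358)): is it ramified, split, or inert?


K = Q(sqrt(-358)). Since d mod 4 = 2, disc(K) = -1432.
Check p | disc: -1432 mod 13 = 11.
p does not divide disc. Compute Legendre symbol (d/p):
6^((13-1)/2) mod 13 = -1
(d/p) = -1, so p is inert: (p) stays prime with e=1, f=2, g=1.
Therefore p is inert.

inert


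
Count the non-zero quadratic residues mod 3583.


For prime p, the number of non-zero quadratic residues is (p-1)/2.
= (3583-1)/2
= 1791

1791


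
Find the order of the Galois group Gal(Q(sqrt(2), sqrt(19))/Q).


The 2 square roots of distinct primes are multiplicatively independent over Q,
so [K:Q] = 2^2 and Gal(K/Q) is isomorphic to (Z/2Z)^2.
|Gal| = 2^2 = 4

4


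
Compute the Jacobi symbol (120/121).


Compute (120/121) via quadratic reciprocity:
  pull out 2: (2/121) = +1  (since 121 mod 8 = 1)
  pull out 2: (2/121) = +1  (since 121 mod 8 = 1)
  pull out 2: (2/121) = +1  (since 121 mod 8 = 1)
  reciprocity: (15/121) -> +(121/15)
  reduce: (1/15)
  (1/15) = 1
Product of signs = 1

1


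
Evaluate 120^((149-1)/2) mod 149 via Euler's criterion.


p = 149 is prime and the exponent is (p-1)/2 = 74, so by Euler's criterion 120^74 = (120/149) = +1 or -1 mod 149.
Compute by square-and-multiply:
  74 = 64 + 8 + 2 (binary 1001010)
  Repeated squaring mod 149: 120^1 = 120, 120^2 = 96, 120^4 = 127, 120^8 = 37, 120^16 = 28, 120^32 = 39, 120^64 = 31
  120^74 = 120^64 * 120^8 * 120^2 = 31 * 37 * 96 mod 149
    31 * 37 = 1147 = 104 mod 149
    104 * 96 = 9984 = 1 mod 149
  120^74 = 1 mod 149
Result 1: 120 is a quadratic residue mod 149.
120^74 mod 149 = 1

1


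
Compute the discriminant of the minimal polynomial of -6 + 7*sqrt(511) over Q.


The element -6 + 7*sqrt(511) has minimal polynomial:
x^2 + 12*x - 25003
Discriminant = (12)^2 - 4*(-25003)
= 144 + 100012
= 100156

100156


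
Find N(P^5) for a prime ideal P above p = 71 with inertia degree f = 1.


N(P^a) = p^(a*f)
= 71^(5*1)
= 71^5
= 1804229351

1804229351


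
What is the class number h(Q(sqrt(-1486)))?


K = Q(sqrt(-1486)). d mod 4 = 2, so D = disc(K) = 4d = -5944
h(K) equals the number of primitive reduced positive-definite forms (a, b, c) = a*x^2 + b*x*y + c*y^2 with b^2 - 4ac = D,
where reduced means |b| <= a <= c, with b >= 0 whenever |b| = a or a = c, and primitive means gcd(a, b, c) = 1.
Reduced forces 3a^2 <= |D| = 5944, so 1 <= a <= 44; b must have the parity of D, and c = (b^2 - D)/(4a) must be an integer >= a.
Enumerate a = 1..44, b in [-a, a]:
  a=1: (1, 0, 1486)  [1]
  a=2: (2, 0, 743)  [1]
  a=3..4: none
  a=5: (5, -4, 298), (5, 4, 298)  [2]
  a=6..9: none
  a=10: (10, -4, 149), (10, 4, 149)  [2]
  a=11..12: none
  a=13: (13, -6, 115), (13, 6, 115)  [2]
  a=14..22: none
  a=23: (23, -6, 65), (23, 6, 65)  [2]
  a=24: none
  a=25: (25, -16, 62), (25, 16, 62)  [2]
  a=26: (26, -20, 61), (26, 20, 61)  [2]
  a=27..28: none
  a=29: (29, -28, 58), (29, 28, 58)  [2]
  a=30: none
  a=31: (31, -16, 50), (31, 16, 50)  [2]
  a=32..40: none
  a=41: (41, -40, 46), (41, 40, 46)  [2]
  a=42..44: none
Total reduced forms: 1 + 1 + 2 + 2 + 2 + 2 + 2 + 2 + 2 + 2 + 2 = 20
h = 20

20


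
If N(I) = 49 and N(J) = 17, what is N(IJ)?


N(IJ) = N(I) * N(J)
= 49 * 17
= 833

833


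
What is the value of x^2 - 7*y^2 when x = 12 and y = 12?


x^2 - d*y^2
= 12^2 - 7*12^2
= 144 - 1008
= -864

-864


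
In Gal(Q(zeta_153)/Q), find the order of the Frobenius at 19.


The Frobenius at p in Gal(Q(zeta_n)/Q) = (Z/nZ)* is the class of p, so its order is ord_153(19), the smallest k >= 1 with 19^k = 1 mod 153.
n = 153 = 3^2 * 17, phi(153) = 96; the order divides phi(n).
Divisors of 96: 1, 2, 3, 4, 6, 8, 12, 16, 24, 32, 48, 96
Repeated squaring mod 153: 19^1 = 19, 19^2 = 55, 19^4 = 118, 19^8 = 1, 19^16 = 1, 19^32 = 1, 19^64 = 1
Test divisors in increasing order:
  k=1: 19^1 = 19 mod 153
  k=2: 19^2 = 55 mod 153
  k=3: 19^3 = 55 * 19 = 127 mod 153
  k=4: 19^4 = 118 mod 153
  k=6: 19^6 = 118 * 55 = 64 mod 153
  k=8: 19^8 = 1 mod 153  <- first divisor giving 1
Order = 8

8


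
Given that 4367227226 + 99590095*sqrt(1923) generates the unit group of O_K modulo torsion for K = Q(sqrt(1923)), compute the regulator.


epsilon = 4367227226 + 99590095*sqrt(1923)
= 8.7345e+09
R = ln(8.7345e+09)
= 22.8905

22.8905


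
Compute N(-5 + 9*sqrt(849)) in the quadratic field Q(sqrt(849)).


N(a + b*sqrt(d)) = a^2 - d*b^2
= (-5)^2 - (849)*(9)^2
= 25 - 68769
= -68744

-68744


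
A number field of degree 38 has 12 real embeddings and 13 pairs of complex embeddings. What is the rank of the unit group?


By Dirichlet's unit theorem:
rank = r1 + r2 - 1
= 12 + 13 - 1
= 24

24


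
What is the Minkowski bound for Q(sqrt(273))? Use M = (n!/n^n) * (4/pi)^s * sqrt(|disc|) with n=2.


d = 273, d mod 4 = 1, so disc(K) = d = 273; |disc(K)| = 273
Real quadratic field, so n = 2, s = r2 = 0, r1 = 2
M = (n!/n^n) * (4/pi)^s * sqrt(|disc(K)|) = (2!/2^2) * (4/pi)^0 * sqrt(273)
= 0.5 * 1.000000 * 16.522712
= 8.2614

8.2614


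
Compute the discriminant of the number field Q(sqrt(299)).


For K = Q(sqrt(d)) with d squarefree: disc(K) = d if d = 1 mod 4, and disc(K) = 4d if d = 2 or 3 mod 4.
Here d = 299, and d mod 4 = 3.
d = 3 mod 4, not 1 (O_K = Z[sqrt(d)]), so disc(K) = 4d = 4 * (299) = 1196

1196


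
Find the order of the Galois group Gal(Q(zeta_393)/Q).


|Gal(Q(zeta_393)/Q)| = phi(393)
= 260

260


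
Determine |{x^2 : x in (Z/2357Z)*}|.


For prime p, the number of non-zero quadratic residues is (p-1)/2.
= (2357-1)/2
= 1178

1178


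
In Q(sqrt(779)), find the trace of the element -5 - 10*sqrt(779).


Tr(a + b*sqrt(d)) = (a + b*sqrt(d)) + (a - b*sqrt(d)) = 2a
= 2 * (-5)
= -10

-10


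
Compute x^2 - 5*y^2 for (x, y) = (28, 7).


x^2 - d*y^2
= 28^2 - 5*7^2
= 784 - 245
= 539

539


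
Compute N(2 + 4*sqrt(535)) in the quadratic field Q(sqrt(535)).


N(a + b*sqrt(d)) = a^2 - d*b^2
= (2)^2 - (535)*(4)^2
= 4 - 8560
= -8556

-8556


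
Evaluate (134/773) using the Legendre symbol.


p = 773 is prime, so compute (134/773) with the reciprocity algorithm (Jacobi-symbol steps: pull out 2s via (2/n), flip via reciprocity, reduce):
  pull out 2: (2/773) = -1  (since 773 mod 8 = 5)
  reciprocity: (67/773) -> +(773/67)
  reduce: (36/67)
  pull out 2: (2/67) = -1  (since 67 mod 8 = 3)
  pull out 2: (2/67) = -1  (since 67 mod 8 = 3)
  reciprocity: (9/67) -> +(67/9)
  reduce: (4/9)
  pull out 2: (2/9) = +1  (since 9 mod 8 = 1)
  pull out 2: (2/9) = +1  (since 9 mod 8 = 1)
  (1/9) = 1
Product of signs = -1
(134/773) = -1

-1


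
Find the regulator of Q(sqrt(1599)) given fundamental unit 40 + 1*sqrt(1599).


epsilon = 40 + 1*sqrt(1599)
= 79.9875
R = ln(79.9875)
= 4.3819

4.3819


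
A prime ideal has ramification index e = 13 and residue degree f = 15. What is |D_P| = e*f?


|D_P| = e * f
= 13 * 15
= 195

195


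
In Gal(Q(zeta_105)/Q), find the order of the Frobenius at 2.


The Frobenius at p in Gal(Q(zeta_n)/Q) = (Z/nZ)* is the class of p, so its order is ord_105(2), the smallest k >= 1 with 2^k = 1 mod 105.
n = 105 = 3 * 5 * 7, phi(105) = 48; the order divides phi(n).
Divisors of 48: 1, 2, 3, 4, 6, 8, 12, 16, 24, 48
Repeated squaring mod 105: 2^1 = 2, 2^2 = 4, 2^4 = 16, 2^8 = 46, 2^16 = 16, 2^32 = 46
Test divisors in increasing order:
  k=1: 2^1 = 2 mod 105
  k=2: 2^2 = 4 mod 105
  k=3: 2^3 = 4 * 2 = 8 mod 105
  k=4: 2^4 = 16 mod 105
  k=6: 2^6 = 16 * 4 = 64 mod 105
  k=8: 2^8 = 46 mod 105
  k=12: 2^12 = 46 * 16 = 1 mod 105  <- first divisor giving 1
Order = 12

12


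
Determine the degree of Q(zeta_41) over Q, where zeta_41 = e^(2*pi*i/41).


The degree equals Euler's totient phi(41).
41 = 41
phi(41) = 40

40
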